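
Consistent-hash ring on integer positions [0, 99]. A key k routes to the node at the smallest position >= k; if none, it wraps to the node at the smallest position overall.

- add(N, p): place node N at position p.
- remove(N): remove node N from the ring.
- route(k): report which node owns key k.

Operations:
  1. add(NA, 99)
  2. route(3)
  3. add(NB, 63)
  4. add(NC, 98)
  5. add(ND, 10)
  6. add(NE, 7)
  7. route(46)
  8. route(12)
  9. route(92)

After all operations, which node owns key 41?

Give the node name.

Op 1: add NA@99 -> ring=[99:NA]
Op 2: route key 3: smallest pos >= 3 is 99 -> NA
Op 3: add NB@63 -> ring=[63:NB,99:NA]
Op 4: add NC@98 -> ring=[63:NB,98:NC,99:NA]
Op 5: add ND@10 -> ring=[10:ND,63:NB,98:NC,99:NA]
Op 6: add NE@7 -> ring=[7:NE,10:ND,63:NB,98:NC,99:NA]
Op 7: route key 46: smallest pos >= 46 is 63 -> NB
Op 8: route key 12: smallest pos >= 12 is 63 -> NB
Op 9: route key 92: smallest pos >= 92 is 98 -> NC
Final route key 41: smallest pos >= 41 is 63 -> NB

Answer: NB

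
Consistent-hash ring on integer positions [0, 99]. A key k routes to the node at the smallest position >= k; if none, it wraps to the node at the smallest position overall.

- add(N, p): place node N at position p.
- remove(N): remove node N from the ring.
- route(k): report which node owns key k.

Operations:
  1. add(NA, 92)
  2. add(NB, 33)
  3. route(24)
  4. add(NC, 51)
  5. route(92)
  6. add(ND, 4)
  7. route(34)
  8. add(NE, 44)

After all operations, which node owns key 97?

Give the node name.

Answer: ND

Derivation:
Op 1: add NA@92 -> ring=[92:NA]
Op 2: add NB@33 -> ring=[33:NB,92:NA]
Op 3: route key 24: smallest pos >= 24 is 33 -> NB
Op 4: add NC@51 -> ring=[33:NB,51:NC,92:NA]
Op 5: route key 92: smallest pos >= 92 is 92 -> NA
Op 6: add ND@4 -> ring=[4:ND,33:NB,51:NC,92:NA]
Op 7: route key 34: smallest pos >= 34 is 51 -> NC
Op 8: add NE@44 -> ring=[4:ND,33:NB,44:NE,51:NC,92:NA]
Final route key 97: none >= 97, wrap to smallest pos 4 -> ND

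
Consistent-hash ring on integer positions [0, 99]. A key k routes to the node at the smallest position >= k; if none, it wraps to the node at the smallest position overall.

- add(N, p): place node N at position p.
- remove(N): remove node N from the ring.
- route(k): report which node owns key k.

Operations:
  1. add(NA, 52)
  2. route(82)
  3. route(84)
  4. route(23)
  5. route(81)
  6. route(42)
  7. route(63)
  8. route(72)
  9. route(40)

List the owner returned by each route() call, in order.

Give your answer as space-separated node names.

Op 1: add NA@52 -> ring=[52:NA]
Op 2: route key 82: none >= 82, wrap to smallest pos 52 -> NA
Op 3: route key 84: none >= 84, wrap to smallest pos 52 -> NA
Op 4: route key 23: smallest pos >= 23 is 52 -> NA
Op 5: route key 81: none >= 81, wrap to smallest pos 52 -> NA
Op 6: route key 42: smallest pos >= 42 is 52 -> NA
Op 7: route key 63: none >= 63, wrap to smallest pos 52 -> NA
Op 8: route key 72: none >= 72, wrap to smallest pos 52 -> NA
Op 9: route key 40: smallest pos >= 40 is 52 -> NA

Answer: NA NA NA NA NA NA NA NA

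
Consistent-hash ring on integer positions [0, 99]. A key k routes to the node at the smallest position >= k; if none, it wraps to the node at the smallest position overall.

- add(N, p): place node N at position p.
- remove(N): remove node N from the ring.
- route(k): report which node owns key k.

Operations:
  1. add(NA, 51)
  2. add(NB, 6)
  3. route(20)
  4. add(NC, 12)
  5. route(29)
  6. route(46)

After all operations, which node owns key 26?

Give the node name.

Op 1: add NA@51 -> ring=[51:NA]
Op 2: add NB@6 -> ring=[6:NB,51:NA]
Op 3: route key 20: smallest pos >= 20 is 51 -> NA
Op 4: add NC@12 -> ring=[6:NB,12:NC,51:NA]
Op 5: route key 29: smallest pos >= 29 is 51 -> NA
Op 6: route key 46: smallest pos >= 46 is 51 -> NA
Final route key 26: smallest pos >= 26 is 51 -> NA

Answer: NA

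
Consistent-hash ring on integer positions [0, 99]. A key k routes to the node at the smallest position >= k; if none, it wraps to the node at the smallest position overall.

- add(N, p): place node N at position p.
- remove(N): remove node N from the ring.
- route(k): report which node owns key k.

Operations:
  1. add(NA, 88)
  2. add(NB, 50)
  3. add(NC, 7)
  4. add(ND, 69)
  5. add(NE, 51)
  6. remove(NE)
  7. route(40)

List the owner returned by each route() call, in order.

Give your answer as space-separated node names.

Op 1: add NA@88 -> ring=[88:NA]
Op 2: add NB@50 -> ring=[50:NB,88:NA]
Op 3: add NC@7 -> ring=[7:NC,50:NB,88:NA]
Op 4: add ND@69 -> ring=[7:NC,50:NB,69:ND,88:NA]
Op 5: add NE@51 -> ring=[7:NC,50:NB,51:NE,69:ND,88:NA]
Op 6: remove NE -> ring=[7:NC,50:NB,69:ND,88:NA]
Op 7: route key 40: smallest pos >= 40 is 50 -> NB

Answer: NB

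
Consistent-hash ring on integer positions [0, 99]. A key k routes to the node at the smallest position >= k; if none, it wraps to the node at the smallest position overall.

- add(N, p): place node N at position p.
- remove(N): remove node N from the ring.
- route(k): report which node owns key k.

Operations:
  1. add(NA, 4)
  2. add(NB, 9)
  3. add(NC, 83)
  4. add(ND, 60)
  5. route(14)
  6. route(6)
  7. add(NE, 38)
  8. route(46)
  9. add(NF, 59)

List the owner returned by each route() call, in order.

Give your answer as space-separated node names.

Op 1: add NA@4 -> ring=[4:NA]
Op 2: add NB@9 -> ring=[4:NA,9:NB]
Op 3: add NC@83 -> ring=[4:NA,9:NB,83:NC]
Op 4: add ND@60 -> ring=[4:NA,9:NB,60:ND,83:NC]
Op 5: route key 14: smallest pos >= 14 is 60 -> ND
Op 6: route key 6: smallest pos >= 6 is 9 -> NB
Op 7: add NE@38 -> ring=[4:NA,9:NB,38:NE,60:ND,83:NC]
Op 8: route key 46: smallest pos >= 46 is 60 -> ND
Op 9: add NF@59 -> ring=[4:NA,9:NB,38:NE,59:NF,60:ND,83:NC]

Answer: ND NB ND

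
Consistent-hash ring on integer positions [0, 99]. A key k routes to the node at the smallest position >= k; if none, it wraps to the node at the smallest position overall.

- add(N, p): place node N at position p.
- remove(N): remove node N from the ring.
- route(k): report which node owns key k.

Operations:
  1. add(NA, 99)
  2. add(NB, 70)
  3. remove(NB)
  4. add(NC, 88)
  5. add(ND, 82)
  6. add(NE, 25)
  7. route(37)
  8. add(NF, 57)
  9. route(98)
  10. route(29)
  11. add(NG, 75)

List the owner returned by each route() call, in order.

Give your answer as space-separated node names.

Answer: ND NA NF

Derivation:
Op 1: add NA@99 -> ring=[99:NA]
Op 2: add NB@70 -> ring=[70:NB,99:NA]
Op 3: remove NB -> ring=[99:NA]
Op 4: add NC@88 -> ring=[88:NC,99:NA]
Op 5: add ND@82 -> ring=[82:ND,88:NC,99:NA]
Op 6: add NE@25 -> ring=[25:NE,82:ND,88:NC,99:NA]
Op 7: route key 37: smallest pos >= 37 is 82 -> ND
Op 8: add NF@57 -> ring=[25:NE,57:NF,82:ND,88:NC,99:NA]
Op 9: route key 98: smallest pos >= 98 is 99 -> NA
Op 10: route key 29: smallest pos >= 29 is 57 -> NF
Op 11: add NG@75 -> ring=[25:NE,57:NF,75:NG,82:ND,88:NC,99:NA]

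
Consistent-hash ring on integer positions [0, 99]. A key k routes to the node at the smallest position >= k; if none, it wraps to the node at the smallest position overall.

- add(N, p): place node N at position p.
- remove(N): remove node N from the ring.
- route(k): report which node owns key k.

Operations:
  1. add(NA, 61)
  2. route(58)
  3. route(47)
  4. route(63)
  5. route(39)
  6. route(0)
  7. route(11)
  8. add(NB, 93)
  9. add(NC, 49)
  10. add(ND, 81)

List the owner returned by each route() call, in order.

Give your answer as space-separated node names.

Answer: NA NA NA NA NA NA

Derivation:
Op 1: add NA@61 -> ring=[61:NA]
Op 2: route key 58: smallest pos >= 58 is 61 -> NA
Op 3: route key 47: smallest pos >= 47 is 61 -> NA
Op 4: route key 63: none >= 63, wrap to smallest pos 61 -> NA
Op 5: route key 39: smallest pos >= 39 is 61 -> NA
Op 6: route key 0: smallest pos >= 0 is 61 -> NA
Op 7: route key 11: smallest pos >= 11 is 61 -> NA
Op 8: add NB@93 -> ring=[61:NA,93:NB]
Op 9: add NC@49 -> ring=[49:NC,61:NA,93:NB]
Op 10: add ND@81 -> ring=[49:NC,61:NA,81:ND,93:NB]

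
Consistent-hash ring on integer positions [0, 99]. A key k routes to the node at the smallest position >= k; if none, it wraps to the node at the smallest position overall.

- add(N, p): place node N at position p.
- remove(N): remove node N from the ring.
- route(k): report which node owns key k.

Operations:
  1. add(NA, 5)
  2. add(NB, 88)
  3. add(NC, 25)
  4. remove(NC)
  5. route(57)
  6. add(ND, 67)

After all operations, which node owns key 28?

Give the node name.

Op 1: add NA@5 -> ring=[5:NA]
Op 2: add NB@88 -> ring=[5:NA,88:NB]
Op 3: add NC@25 -> ring=[5:NA,25:NC,88:NB]
Op 4: remove NC -> ring=[5:NA,88:NB]
Op 5: route key 57: smallest pos >= 57 is 88 -> NB
Op 6: add ND@67 -> ring=[5:NA,67:ND,88:NB]
Final route key 28: smallest pos >= 28 is 67 -> ND

Answer: ND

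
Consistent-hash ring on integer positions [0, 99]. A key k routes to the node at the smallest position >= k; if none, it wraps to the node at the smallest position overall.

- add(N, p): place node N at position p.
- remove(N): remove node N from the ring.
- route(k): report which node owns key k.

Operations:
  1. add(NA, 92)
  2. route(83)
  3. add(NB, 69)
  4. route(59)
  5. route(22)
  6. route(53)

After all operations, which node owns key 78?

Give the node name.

Op 1: add NA@92 -> ring=[92:NA]
Op 2: route key 83: smallest pos >= 83 is 92 -> NA
Op 3: add NB@69 -> ring=[69:NB,92:NA]
Op 4: route key 59: smallest pos >= 59 is 69 -> NB
Op 5: route key 22: smallest pos >= 22 is 69 -> NB
Op 6: route key 53: smallest pos >= 53 is 69 -> NB
Final route key 78: smallest pos >= 78 is 92 -> NA

Answer: NA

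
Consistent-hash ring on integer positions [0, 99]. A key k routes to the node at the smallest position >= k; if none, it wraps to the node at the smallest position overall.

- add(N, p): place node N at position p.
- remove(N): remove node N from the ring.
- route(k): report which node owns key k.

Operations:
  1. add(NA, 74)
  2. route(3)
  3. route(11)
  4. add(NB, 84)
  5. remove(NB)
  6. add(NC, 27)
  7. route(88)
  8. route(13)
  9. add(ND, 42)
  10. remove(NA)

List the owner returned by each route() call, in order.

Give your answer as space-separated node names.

Answer: NA NA NC NC

Derivation:
Op 1: add NA@74 -> ring=[74:NA]
Op 2: route key 3: smallest pos >= 3 is 74 -> NA
Op 3: route key 11: smallest pos >= 11 is 74 -> NA
Op 4: add NB@84 -> ring=[74:NA,84:NB]
Op 5: remove NB -> ring=[74:NA]
Op 6: add NC@27 -> ring=[27:NC,74:NA]
Op 7: route key 88: none >= 88, wrap to smallest pos 27 -> NC
Op 8: route key 13: smallest pos >= 13 is 27 -> NC
Op 9: add ND@42 -> ring=[27:NC,42:ND,74:NA]
Op 10: remove NA -> ring=[27:NC,42:ND]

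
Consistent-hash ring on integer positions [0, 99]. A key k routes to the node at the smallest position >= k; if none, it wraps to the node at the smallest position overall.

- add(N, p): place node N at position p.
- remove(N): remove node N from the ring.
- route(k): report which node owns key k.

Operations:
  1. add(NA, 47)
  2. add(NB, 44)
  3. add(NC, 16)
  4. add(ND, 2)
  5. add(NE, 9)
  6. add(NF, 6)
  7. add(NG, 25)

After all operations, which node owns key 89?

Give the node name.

Op 1: add NA@47 -> ring=[47:NA]
Op 2: add NB@44 -> ring=[44:NB,47:NA]
Op 3: add NC@16 -> ring=[16:NC,44:NB,47:NA]
Op 4: add ND@2 -> ring=[2:ND,16:NC,44:NB,47:NA]
Op 5: add NE@9 -> ring=[2:ND,9:NE,16:NC,44:NB,47:NA]
Op 6: add NF@6 -> ring=[2:ND,6:NF,9:NE,16:NC,44:NB,47:NA]
Op 7: add NG@25 -> ring=[2:ND,6:NF,9:NE,16:NC,25:NG,44:NB,47:NA]
Final route key 89: none >= 89, wrap to smallest pos 2 -> ND

Answer: ND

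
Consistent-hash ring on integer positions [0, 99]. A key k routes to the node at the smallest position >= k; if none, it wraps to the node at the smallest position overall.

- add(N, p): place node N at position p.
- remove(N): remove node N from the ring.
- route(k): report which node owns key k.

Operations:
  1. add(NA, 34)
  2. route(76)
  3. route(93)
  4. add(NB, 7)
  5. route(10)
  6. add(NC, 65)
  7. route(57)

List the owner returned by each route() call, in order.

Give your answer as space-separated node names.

Op 1: add NA@34 -> ring=[34:NA]
Op 2: route key 76: none >= 76, wrap to smallest pos 34 -> NA
Op 3: route key 93: none >= 93, wrap to smallest pos 34 -> NA
Op 4: add NB@7 -> ring=[7:NB,34:NA]
Op 5: route key 10: smallest pos >= 10 is 34 -> NA
Op 6: add NC@65 -> ring=[7:NB,34:NA,65:NC]
Op 7: route key 57: smallest pos >= 57 is 65 -> NC

Answer: NA NA NA NC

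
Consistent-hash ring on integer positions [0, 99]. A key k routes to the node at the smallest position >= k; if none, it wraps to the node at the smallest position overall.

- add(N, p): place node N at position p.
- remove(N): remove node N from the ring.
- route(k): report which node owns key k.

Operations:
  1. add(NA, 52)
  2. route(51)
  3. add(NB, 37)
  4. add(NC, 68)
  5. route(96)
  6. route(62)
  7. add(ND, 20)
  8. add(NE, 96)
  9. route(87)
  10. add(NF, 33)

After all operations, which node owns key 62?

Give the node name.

Answer: NC

Derivation:
Op 1: add NA@52 -> ring=[52:NA]
Op 2: route key 51: smallest pos >= 51 is 52 -> NA
Op 3: add NB@37 -> ring=[37:NB,52:NA]
Op 4: add NC@68 -> ring=[37:NB,52:NA,68:NC]
Op 5: route key 96: none >= 96, wrap to smallest pos 37 -> NB
Op 6: route key 62: smallest pos >= 62 is 68 -> NC
Op 7: add ND@20 -> ring=[20:ND,37:NB,52:NA,68:NC]
Op 8: add NE@96 -> ring=[20:ND,37:NB,52:NA,68:NC,96:NE]
Op 9: route key 87: smallest pos >= 87 is 96 -> NE
Op 10: add NF@33 -> ring=[20:ND,33:NF,37:NB,52:NA,68:NC,96:NE]
Final route key 62: smallest pos >= 62 is 68 -> NC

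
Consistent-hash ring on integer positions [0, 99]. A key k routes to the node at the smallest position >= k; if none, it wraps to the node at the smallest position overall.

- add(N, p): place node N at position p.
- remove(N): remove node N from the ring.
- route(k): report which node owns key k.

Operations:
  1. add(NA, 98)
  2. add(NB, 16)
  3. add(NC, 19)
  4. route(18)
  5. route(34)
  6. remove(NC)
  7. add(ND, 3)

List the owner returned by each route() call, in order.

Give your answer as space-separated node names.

Op 1: add NA@98 -> ring=[98:NA]
Op 2: add NB@16 -> ring=[16:NB,98:NA]
Op 3: add NC@19 -> ring=[16:NB,19:NC,98:NA]
Op 4: route key 18: smallest pos >= 18 is 19 -> NC
Op 5: route key 34: smallest pos >= 34 is 98 -> NA
Op 6: remove NC -> ring=[16:NB,98:NA]
Op 7: add ND@3 -> ring=[3:ND,16:NB,98:NA]

Answer: NC NA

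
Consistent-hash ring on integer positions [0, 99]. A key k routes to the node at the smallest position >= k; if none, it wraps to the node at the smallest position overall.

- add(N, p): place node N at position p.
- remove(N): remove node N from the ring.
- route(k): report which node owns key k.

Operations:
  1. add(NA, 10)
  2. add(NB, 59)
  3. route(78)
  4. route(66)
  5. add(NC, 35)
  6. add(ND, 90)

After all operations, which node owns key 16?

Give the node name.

Op 1: add NA@10 -> ring=[10:NA]
Op 2: add NB@59 -> ring=[10:NA,59:NB]
Op 3: route key 78: none >= 78, wrap to smallest pos 10 -> NA
Op 4: route key 66: none >= 66, wrap to smallest pos 10 -> NA
Op 5: add NC@35 -> ring=[10:NA,35:NC,59:NB]
Op 6: add ND@90 -> ring=[10:NA,35:NC,59:NB,90:ND]
Final route key 16: smallest pos >= 16 is 35 -> NC

Answer: NC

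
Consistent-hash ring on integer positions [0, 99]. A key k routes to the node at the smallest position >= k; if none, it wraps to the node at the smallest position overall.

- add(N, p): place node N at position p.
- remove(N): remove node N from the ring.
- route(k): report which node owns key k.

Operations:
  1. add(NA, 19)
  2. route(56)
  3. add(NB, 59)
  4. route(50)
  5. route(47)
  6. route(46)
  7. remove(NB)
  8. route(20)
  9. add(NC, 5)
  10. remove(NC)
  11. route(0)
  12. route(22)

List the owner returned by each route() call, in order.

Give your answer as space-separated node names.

Answer: NA NB NB NB NA NA NA

Derivation:
Op 1: add NA@19 -> ring=[19:NA]
Op 2: route key 56: none >= 56, wrap to smallest pos 19 -> NA
Op 3: add NB@59 -> ring=[19:NA,59:NB]
Op 4: route key 50: smallest pos >= 50 is 59 -> NB
Op 5: route key 47: smallest pos >= 47 is 59 -> NB
Op 6: route key 46: smallest pos >= 46 is 59 -> NB
Op 7: remove NB -> ring=[19:NA]
Op 8: route key 20: none >= 20, wrap to smallest pos 19 -> NA
Op 9: add NC@5 -> ring=[5:NC,19:NA]
Op 10: remove NC -> ring=[19:NA]
Op 11: route key 0: smallest pos >= 0 is 19 -> NA
Op 12: route key 22: none >= 22, wrap to smallest pos 19 -> NA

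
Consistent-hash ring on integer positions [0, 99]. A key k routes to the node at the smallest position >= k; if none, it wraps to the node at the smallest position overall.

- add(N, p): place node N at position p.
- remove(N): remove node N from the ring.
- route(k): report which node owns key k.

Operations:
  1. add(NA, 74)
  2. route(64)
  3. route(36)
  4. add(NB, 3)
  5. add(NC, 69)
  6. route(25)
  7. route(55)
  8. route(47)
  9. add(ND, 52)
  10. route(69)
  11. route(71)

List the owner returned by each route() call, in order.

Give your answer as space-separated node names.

Op 1: add NA@74 -> ring=[74:NA]
Op 2: route key 64: smallest pos >= 64 is 74 -> NA
Op 3: route key 36: smallest pos >= 36 is 74 -> NA
Op 4: add NB@3 -> ring=[3:NB,74:NA]
Op 5: add NC@69 -> ring=[3:NB,69:NC,74:NA]
Op 6: route key 25: smallest pos >= 25 is 69 -> NC
Op 7: route key 55: smallest pos >= 55 is 69 -> NC
Op 8: route key 47: smallest pos >= 47 is 69 -> NC
Op 9: add ND@52 -> ring=[3:NB,52:ND,69:NC,74:NA]
Op 10: route key 69: smallest pos >= 69 is 69 -> NC
Op 11: route key 71: smallest pos >= 71 is 74 -> NA

Answer: NA NA NC NC NC NC NA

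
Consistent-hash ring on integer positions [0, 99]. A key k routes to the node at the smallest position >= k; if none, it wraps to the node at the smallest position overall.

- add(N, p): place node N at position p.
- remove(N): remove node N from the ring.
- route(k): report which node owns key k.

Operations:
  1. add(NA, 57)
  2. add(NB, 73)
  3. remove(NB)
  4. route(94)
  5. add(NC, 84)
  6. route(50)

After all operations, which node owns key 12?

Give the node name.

Op 1: add NA@57 -> ring=[57:NA]
Op 2: add NB@73 -> ring=[57:NA,73:NB]
Op 3: remove NB -> ring=[57:NA]
Op 4: route key 94: none >= 94, wrap to smallest pos 57 -> NA
Op 5: add NC@84 -> ring=[57:NA,84:NC]
Op 6: route key 50: smallest pos >= 50 is 57 -> NA
Final route key 12: smallest pos >= 12 is 57 -> NA

Answer: NA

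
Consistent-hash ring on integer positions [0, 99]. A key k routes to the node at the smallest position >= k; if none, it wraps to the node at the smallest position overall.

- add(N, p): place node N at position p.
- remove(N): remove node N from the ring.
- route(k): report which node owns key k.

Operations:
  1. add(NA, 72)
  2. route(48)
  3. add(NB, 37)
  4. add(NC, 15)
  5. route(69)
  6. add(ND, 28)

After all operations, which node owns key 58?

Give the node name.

Answer: NA

Derivation:
Op 1: add NA@72 -> ring=[72:NA]
Op 2: route key 48: smallest pos >= 48 is 72 -> NA
Op 3: add NB@37 -> ring=[37:NB,72:NA]
Op 4: add NC@15 -> ring=[15:NC,37:NB,72:NA]
Op 5: route key 69: smallest pos >= 69 is 72 -> NA
Op 6: add ND@28 -> ring=[15:NC,28:ND,37:NB,72:NA]
Final route key 58: smallest pos >= 58 is 72 -> NA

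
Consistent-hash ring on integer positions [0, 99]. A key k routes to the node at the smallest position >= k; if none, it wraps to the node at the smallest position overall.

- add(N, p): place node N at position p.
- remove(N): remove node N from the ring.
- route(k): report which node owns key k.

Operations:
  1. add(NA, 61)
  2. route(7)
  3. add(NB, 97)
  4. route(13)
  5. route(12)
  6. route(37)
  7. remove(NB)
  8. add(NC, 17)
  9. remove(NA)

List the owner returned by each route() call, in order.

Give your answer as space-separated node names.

Answer: NA NA NA NA

Derivation:
Op 1: add NA@61 -> ring=[61:NA]
Op 2: route key 7: smallest pos >= 7 is 61 -> NA
Op 3: add NB@97 -> ring=[61:NA,97:NB]
Op 4: route key 13: smallest pos >= 13 is 61 -> NA
Op 5: route key 12: smallest pos >= 12 is 61 -> NA
Op 6: route key 37: smallest pos >= 37 is 61 -> NA
Op 7: remove NB -> ring=[61:NA]
Op 8: add NC@17 -> ring=[17:NC,61:NA]
Op 9: remove NA -> ring=[17:NC]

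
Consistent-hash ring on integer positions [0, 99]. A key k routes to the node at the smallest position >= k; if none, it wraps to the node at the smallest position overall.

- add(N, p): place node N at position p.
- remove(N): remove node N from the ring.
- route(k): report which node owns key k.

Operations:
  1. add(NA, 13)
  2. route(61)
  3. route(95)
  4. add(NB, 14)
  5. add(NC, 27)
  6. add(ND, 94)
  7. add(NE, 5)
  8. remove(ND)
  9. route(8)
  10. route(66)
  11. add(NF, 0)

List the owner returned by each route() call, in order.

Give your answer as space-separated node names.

Answer: NA NA NA NE

Derivation:
Op 1: add NA@13 -> ring=[13:NA]
Op 2: route key 61: none >= 61, wrap to smallest pos 13 -> NA
Op 3: route key 95: none >= 95, wrap to smallest pos 13 -> NA
Op 4: add NB@14 -> ring=[13:NA,14:NB]
Op 5: add NC@27 -> ring=[13:NA,14:NB,27:NC]
Op 6: add ND@94 -> ring=[13:NA,14:NB,27:NC,94:ND]
Op 7: add NE@5 -> ring=[5:NE,13:NA,14:NB,27:NC,94:ND]
Op 8: remove ND -> ring=[5:NE,13:NA,14:NB,27:NC]
Op 9: route key 8: smallest pos >= 8 is 13 -> NA
Op 10: route key 66: none >= 66, wrap to smallest pos 5 -> NE
Op 11: add NF@0 -> ring=[0:NF,5:NE,13:NA,14:NB,27:NC]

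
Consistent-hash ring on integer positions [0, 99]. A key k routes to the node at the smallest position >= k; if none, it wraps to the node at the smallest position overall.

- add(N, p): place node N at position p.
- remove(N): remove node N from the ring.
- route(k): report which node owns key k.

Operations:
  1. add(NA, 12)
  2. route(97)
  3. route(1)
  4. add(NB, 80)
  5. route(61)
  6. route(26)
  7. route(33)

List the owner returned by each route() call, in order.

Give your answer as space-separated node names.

Answer: NA NA NB NB NB

Derivation:
Op 1: add NA@12 -> ring=[12:NA]
Op 2: route key 97: none >= 97, wrap to smallest pos 12 -> NA
Op 3: route key 1: smallest pos >= 1 is 12 -> NA
Op 4: add NB@80 -> ring=[12:NA,80:NB]
Op 5: route key 61: smallest pos >= 61 is 80 -> NB
Op 6: route key 26: smallest pos >= 26 is 80 -> NB
Op 7: route key 33: smallest pos >= 33 is 80 -> NB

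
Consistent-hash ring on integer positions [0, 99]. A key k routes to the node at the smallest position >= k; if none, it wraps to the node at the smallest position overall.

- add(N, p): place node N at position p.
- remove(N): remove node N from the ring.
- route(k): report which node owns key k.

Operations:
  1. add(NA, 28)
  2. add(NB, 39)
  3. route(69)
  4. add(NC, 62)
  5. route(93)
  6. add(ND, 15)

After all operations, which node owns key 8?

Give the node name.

Op 1: add NA@28 -> ring=[28:NA]
Op 2: add NB@39 -> ring=[28:NA,39:NB]
Op 3: route key 69: none >= 69, wrap to smallest pos 28 -> NA
Op 4: add NC@62 -> ring=[28:NA,39:NB,62:NC]
Op 5: route key 93: none >= 93, wrap to smallest pos 28 -> NA
Op 6: add ND@15 -> ring=[15:ND,28:NA,39:NB,62:NC]
Final route key 8: smallest pos >= 8 is 15 -> ND

Answer: ND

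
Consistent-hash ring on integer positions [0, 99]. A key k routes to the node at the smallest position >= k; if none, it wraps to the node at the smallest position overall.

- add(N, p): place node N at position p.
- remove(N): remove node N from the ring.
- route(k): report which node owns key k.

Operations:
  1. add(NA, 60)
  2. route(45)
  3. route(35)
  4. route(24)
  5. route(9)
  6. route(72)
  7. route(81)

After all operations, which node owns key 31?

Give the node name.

Answer: NA

Derivation:
Op 1: add NA@60 -> ring=[60:NA]
Op 2: route key 45: smallest pos >= 45 is 60 -> NA
Op 3: route key 35: smallest pos >= 35 is 60 -> NA
Op 4: route key 24: smallest pos >= 24 is 60 -> NA
Op 5: route key 9: smallest pos >= 9 is 60 -> NA
Op 6: route key 72: none >= 72, wrap to smallest pos 60 -> NA
Op 7: route key 81: none >= 81, wrap to smallest pos 60 -> NA
Final route key 31: smallest pos >= 31 is 60 -> NA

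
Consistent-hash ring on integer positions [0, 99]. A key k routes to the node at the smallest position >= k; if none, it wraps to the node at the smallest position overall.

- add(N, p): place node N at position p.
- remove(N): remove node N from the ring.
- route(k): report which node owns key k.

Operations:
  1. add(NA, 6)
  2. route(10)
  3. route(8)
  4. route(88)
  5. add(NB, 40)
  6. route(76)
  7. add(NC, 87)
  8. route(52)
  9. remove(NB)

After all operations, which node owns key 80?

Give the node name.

Op 1: add NA@6 -> ring=[6:NA]
Op 2: route key 10: none >= 10, wrap to smallest pos 6 -> NA
Op 3: route key 8: none >= 8, wrap to smallest pos 6 -> NA
Op 4: route key 88: none >= 88, wrap to smallest pos 6 -> NA
Op 5: add NB@40 -> ring=[6:NA,40:NB]
Op 6: route key 76: none >= 76, wrap to smallest pos 6 -> NA
Op 7: add NC@87 -> ring=[6:NA,40:NB,87:NC]
Op 8: route key 52: smallest pos >= 52 is 87 -> NC
Op 9: remove NB -> ring=[6:NA,87:NC]
Final route key 80: smallest pos >= 80 is 87 -> NC

Answer: NC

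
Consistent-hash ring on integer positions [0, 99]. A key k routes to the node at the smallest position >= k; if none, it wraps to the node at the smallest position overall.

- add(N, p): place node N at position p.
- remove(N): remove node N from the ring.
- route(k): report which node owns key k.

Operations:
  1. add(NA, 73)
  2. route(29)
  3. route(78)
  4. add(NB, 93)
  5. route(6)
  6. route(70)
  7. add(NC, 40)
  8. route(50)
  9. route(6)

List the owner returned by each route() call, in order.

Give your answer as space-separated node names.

Answer: NA NA NA NA NA NC

Derivation:
Op 1: add NA@73 -> ring=[73:NA]
Op 2: route key 29: smallest pos >= 29 is 73 -> NA
Op 3: route key 78: none >= 78, wrap to smallest pos 73 -> NA
Op 4: add NB@93 -> ring=[73:NA,93:NB]
Op 5: route key 6: smallest pos >= 6 is 73 -> NA
Op 6: route key 70: smallest pos >= 70 is 73 -> NA
Op 7: add NC@40 -> ring=[40:NC,73:NA,93:NB]
Op 8: route key 50: smallest pos >= 50 is 73 -> NA
Op 9: route key 6: smallest pos >= 6 is 40 -> NC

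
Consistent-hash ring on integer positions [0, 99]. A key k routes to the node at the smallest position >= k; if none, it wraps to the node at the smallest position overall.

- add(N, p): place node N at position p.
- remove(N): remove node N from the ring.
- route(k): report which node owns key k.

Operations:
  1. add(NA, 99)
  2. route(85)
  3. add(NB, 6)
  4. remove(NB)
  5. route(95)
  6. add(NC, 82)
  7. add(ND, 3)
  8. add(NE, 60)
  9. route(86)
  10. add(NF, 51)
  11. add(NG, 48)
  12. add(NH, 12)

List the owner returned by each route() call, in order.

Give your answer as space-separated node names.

Answer: NA NA NA

Derivation:
Op 1: add NA@99 -> ring=[99:NA]
Op 2: route key 85: smallest pos >= 85 is 99 -> NA
Op 3: add NB@6 -> ring=[6:NB,99:NA]
Op 4: remove NB -> ring=[99:NA]
Op 5: route key 95: smallest pos >= 95 is 99 -> NA
Op 6: add NC@82 -> ring=[82:NC,99:NA]
Op 7: add ND@3 -> ring=[3:ND,82:NC,99:NA]
Op 8: add NE@60 -> ring=[3:ND,60:NE,82:NC,99:NA]
Op 9: route key 86: smallest pos >= 86 is 99 -> NA
Op 10: add NF@51 -> ring=[3:ND,51:NF,60:NE,82:NC,99:NA]
Op 11: add NG@48 -> ring=[3:ND,48:NG,51:NF,60:NE,82:NC,99:NA]
Op 12: add NH@12 -> ring=[3:ND,12:NH,48:NG,51:NF,60:NE,82:NC,99:NA]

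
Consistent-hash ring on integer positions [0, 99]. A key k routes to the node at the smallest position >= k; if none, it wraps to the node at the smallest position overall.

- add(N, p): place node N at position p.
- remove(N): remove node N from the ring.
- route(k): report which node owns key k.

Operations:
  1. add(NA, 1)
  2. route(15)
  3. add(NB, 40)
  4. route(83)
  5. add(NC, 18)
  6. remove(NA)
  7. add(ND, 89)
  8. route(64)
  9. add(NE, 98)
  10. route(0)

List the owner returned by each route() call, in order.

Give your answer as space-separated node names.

Answer: NA NA ND NC

Derivation:
Op 1: add NA@1 -> ring=[1:NA]
Op 2: route key 15: none >= 15, wrap to smallest pos 1 -> NA
Op 3: add NB@40 -> ring=[1:NA,40:NB]
Op 4: route key 83: none >= 83, wrap to smallest pos 1 -> NA
Op 5: add NC@18 -> ring=[1:NA,18:NC,40:NB]
Op 6: remove NA -> ring=[18:NC,40:NB]
Op 7: add ND@89 -> ring=[18:NC,40:NB,89:ND]
Op 8: route key 64: smallest pos >= 64 is 89 -> ND
Op 9: add NE@98 -> ring=[18:NC,40:NB,89:ND,98:NE]
Op 10: route key 0: smallest pos >= 0 is 18 -> NC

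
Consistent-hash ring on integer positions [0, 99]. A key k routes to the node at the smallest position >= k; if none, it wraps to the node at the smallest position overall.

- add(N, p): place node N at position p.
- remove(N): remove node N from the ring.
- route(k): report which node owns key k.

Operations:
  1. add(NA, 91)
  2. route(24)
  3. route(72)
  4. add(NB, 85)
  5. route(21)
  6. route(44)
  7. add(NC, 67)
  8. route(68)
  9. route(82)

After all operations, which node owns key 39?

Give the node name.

Op 1: add NA@91 -> ring=[91:NA]
Op 2: route key 24: smallest pos >= 24 is 91 -> NA
Op 3: route key 72: smallest pos >= 72 is 91 -> NA
Op 4: add NB@85 -> ring=[85:NB,91:NA]
Op 5: route key 21: smallest pos >= 21 is 85 -> NB
Op 6: route key 44: smallest pos >= 44 is 85 -> NB
Op 7: add NC@67 -> ring=[67:NC,85:NB,91:NA]
Op 8: route key 68: smallest pos >= 68 is 85 -> NB
Op 9: route key 82: smallest pos >= 82 is 85 -> NB
Final route key 39: smallest pos >= 39 is 67 -> NC

Answer: NC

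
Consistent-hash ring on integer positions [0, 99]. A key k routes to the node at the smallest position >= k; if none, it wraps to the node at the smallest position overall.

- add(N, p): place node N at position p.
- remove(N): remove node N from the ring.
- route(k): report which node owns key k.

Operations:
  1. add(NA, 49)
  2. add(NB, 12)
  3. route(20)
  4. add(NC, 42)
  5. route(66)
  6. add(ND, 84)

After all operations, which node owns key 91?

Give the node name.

Op 1: add NA@49 -> ring=[49:NA]
Op 2: add NB@12 -> ring=[12:NB,49:NA]
Op 3: route key 20: smallest pos >= 20 is 49 -> NA
Op 4: add NC@42 -> ring=[12:NB,42:NC,49:NA]
Op 5: route key 66: none >= 66, wrap to smallest pos 12 -> NB
Op 6: add ND@84 -> ring=[12:NB,42:NC,49:NA,84:ND]
Final route key 91: none >= 91, wrap to smallest pos 12 -> NB

Answer: NB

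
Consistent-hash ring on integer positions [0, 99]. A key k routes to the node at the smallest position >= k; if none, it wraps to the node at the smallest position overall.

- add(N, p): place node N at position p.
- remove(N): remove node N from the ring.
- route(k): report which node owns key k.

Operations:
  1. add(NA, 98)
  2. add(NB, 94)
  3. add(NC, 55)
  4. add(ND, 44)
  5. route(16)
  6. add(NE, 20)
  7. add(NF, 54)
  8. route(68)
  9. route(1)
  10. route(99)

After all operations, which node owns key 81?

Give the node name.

Op 1: add NA@98 -> ring=[98:NA]
Op 2: add NB@94 -> ring=[94:NB,98:NA]
Op 3: add NC@55 -> ring=[55:NC,94:NB,98:NA]
Op 4: add ND@44 -> ring=[44:ND,55:NC,94:NB,98:NA]
Op 5: route key 16: smallest pos >= 16 is 44 -> ND
Op 6: add NE@20 -> ring=[20:NE,44:ND,55:NC,94:NB,98:NA]
Op 7: add NF@54 -> ring=[20:NE,44:ND,54:NF,55:NC,94:NB,98:NA]
Op 8: route key 68: smallest pos >= 68 is 94 -> NB
Op 9: route key 1: smallest pos >= 1 is 20 -> NE
Op 10: route key 99: none >= 99, wrap to smallest pos 20 -> NE
Final route key 81: smallest pos >= 81 is 94 -> NB

Answer: NB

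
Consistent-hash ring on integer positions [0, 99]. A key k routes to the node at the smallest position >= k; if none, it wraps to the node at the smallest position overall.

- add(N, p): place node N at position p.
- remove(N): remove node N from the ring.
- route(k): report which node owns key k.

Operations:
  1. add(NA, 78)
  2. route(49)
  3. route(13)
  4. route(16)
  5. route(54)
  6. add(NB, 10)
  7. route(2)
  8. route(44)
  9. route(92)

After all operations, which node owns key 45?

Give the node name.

Answer: NA

Derivation:
Op 1: add NA@78 -> ring=[78:NA]
Op 2: route key 49: smallest pos >= 49 is 78 -> NA
Op 3: route key 13: smallest pos >= 13 is 78 -> NA
Op 4: route key 16: smallest pos >= 16 is 78 -> NA
Op 5: route key 54: smallest pos >= 54 is 78 -> NA
Op 6: add NB@10 -> ring=[10:NB,78:NA]
Op 7: route key 2: smallest pos >= 2 is 10 -> NB
Op 8: route key 44: smallest pos >= 44 is 78 -> NA
Op 9: route key 92: none >= 92, wrap to smallest pos 10 -> NB
Final route key 45: smallest pos >= 45 is 78 -> NA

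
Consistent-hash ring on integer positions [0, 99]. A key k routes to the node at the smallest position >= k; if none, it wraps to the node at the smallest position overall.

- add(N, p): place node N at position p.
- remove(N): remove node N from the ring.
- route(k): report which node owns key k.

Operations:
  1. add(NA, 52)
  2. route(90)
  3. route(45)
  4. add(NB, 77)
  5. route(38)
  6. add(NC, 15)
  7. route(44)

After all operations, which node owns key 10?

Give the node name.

Op 1: add NA@52 -> ring=[52:NA]
Op 2: route key 90: none >= 90, wrap to smallest pos 52 -> NA
Op 3: route key 45: smallest pos >= 45 is 52 -> NA
Op 4: add NB@77 -> ring=[52:NA,77:NB]
Op 5: route key 38: smallest pos >= 38 is 52 -> NA
Op 6: add NC@15 -> ring=[15:NC,52:NA,77:NB]
Op 7: route key 44: smallest pos >= 44 is 52 -> NA
Final route key 10: smallest pos >= 10 is 15 -> NC

Answer: NC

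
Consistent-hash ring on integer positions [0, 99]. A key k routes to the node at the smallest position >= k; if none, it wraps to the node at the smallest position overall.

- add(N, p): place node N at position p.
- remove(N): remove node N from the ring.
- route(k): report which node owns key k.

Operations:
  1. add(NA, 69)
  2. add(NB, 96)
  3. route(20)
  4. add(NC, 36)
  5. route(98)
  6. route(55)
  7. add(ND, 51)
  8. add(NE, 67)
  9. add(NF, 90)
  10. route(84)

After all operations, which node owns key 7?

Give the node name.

Op 1: add NA@69 -> ring=[69:NA]
Op 2: add NB@96 -> ring=[69:NA,96:NB]
Op 3: route key 20: smallest pos >= 20 is 69 -> NA
Op 4: add NC@36 -> ring=[36:NC,69:NA,96:NB]
Op 5: route key 98: none >= 98, wrap to smallest pos 36 -> NC
Op 6: route key 55: smallest pos >= 55 is 69 -> NA
Op 7: add ND@51 -> ring=[36:NC,51:ND,69:NA,96:NB]
Op 8: add NE@67 -> ring=[36:NC,51:ND,67:NE,69:NA,96:NB]
Op 9: add NF@90 -> ring=[36:NC,51:ND,67:NE,69:NA,90:NF,96:NB]
Op 10: route key 84: smallest pos >= 84 is 90 -> NF
Final route key 7: smallest pos >= 7 is 36 -> NC

Answer: NC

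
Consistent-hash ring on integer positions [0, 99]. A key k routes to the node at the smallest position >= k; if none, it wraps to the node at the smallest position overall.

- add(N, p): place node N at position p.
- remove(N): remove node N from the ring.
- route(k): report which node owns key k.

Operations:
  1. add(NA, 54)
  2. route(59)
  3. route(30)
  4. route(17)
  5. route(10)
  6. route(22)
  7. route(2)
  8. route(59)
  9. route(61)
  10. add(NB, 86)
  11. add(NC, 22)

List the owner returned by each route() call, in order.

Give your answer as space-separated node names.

Op 1: add NA@54 -> ring=[54:NA]
Op 2: route key 59: none >= 59, wrap to smallest pos 54 -> NA
Op 3: route key 30: smallest pos >= 30 is 54 -> NA
Op 4: route key 17: smallest pos >= 17 is 54 -> NA
Op 5: route key 10: smallest pos >= 10 is 54 -> NA
Op 6: route key 22: smallest pos >= 22 is 54 -> NA
Op 7: route key 2: smallest pos >= 2 is 54 -> NA
Op 8: route key 59: none >= 59, wrap to smallest pos 54 -> NA
Op 9: route key 61: none >= 61, wrap to smallest pos 54 -> NA
Op 10: add NB@86 -> ring=[54:NA,86:NB]
Op 11: add NC@22 -> ring=[22:NC,54:NA,86:NB]

Answer: NA NA NA NA NA NA NA NA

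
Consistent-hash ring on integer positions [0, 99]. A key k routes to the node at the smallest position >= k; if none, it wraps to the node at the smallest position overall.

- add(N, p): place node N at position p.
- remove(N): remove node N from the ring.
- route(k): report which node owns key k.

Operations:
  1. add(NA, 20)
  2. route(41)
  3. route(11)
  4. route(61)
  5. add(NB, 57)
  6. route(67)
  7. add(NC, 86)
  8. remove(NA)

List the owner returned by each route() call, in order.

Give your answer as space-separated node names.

Op 1: add NA@20 -> ring=[20:NA]
Op 2: route key 41: none >= 41, wrap to smallest pos 20 -> NA
Op 3: route key 11: smallest pos >= 11 is 20 -> NA
Op 4: route key 61: none >= 61, wrap to smallest pos 20 -> NA
Op 5: add NB@57 -> ring=[20:NA,57:NB]
Op 6: route key 67: none >= 67, wrap to smallest pos 20 -> NA
Op 7: add NC@86 -> ring=[20:NA,57:NB,86:NC]
Op 8: remove NA -> ring=[57:NB,86:NC]

Answer: NA NA NA NA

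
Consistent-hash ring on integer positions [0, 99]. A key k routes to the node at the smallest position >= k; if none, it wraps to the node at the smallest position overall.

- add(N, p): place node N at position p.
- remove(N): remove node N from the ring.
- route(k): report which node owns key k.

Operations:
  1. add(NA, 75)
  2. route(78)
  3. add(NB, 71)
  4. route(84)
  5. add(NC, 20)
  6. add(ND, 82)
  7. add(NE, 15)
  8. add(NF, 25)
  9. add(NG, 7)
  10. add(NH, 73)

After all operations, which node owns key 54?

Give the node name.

Answer: NB

Derivation:
Op 1: add NA@75 -> ring=[75:NA]
Op 2: route key 78: none >= 78, wrap to smallest pos 75 -> NA
Op 3: add NB@71 -> ring=[71:NB,75:NA]
Op 4: route key 84: none >= 84, wrap to smallest pos 71 -> NB
Op 5: add NC@20 -> ring=[20:NC,71:NB,75:NA]
Op 6: add ND@82 -> ring=[20:NC,71:NB,75:NA,82:ND]
Op 7: add NE@15 -> ring=[15:NE,20:NC,71:NB,75:NA,82:ND]
Op 8: add NF@25 -> ring=[15:NE,20:NC,25:NF,71:NB,75:NA,82:ND]
Op 9: add NG@7 -> ring=[7:NG,15:NE,20:NC,25:NF,71:NB,75:NA,82:ND]
Op 10: add NH@73 -> ring=[7:NG,15:NE,20:NC,25:NF,71:NB,73:NH,75:NA,82:ND]
Final route key 54: smallest pos >= 54 is 71 -> NB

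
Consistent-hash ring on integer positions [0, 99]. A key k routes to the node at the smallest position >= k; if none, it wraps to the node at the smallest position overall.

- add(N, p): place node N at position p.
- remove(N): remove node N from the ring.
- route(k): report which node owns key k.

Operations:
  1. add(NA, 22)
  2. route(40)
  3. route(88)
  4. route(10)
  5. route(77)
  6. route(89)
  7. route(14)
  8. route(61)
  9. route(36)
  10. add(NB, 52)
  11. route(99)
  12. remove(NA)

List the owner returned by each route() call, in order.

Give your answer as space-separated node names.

Op 1: add NA@22 -> ring=[22:NA]
Op 2: route key 40: none >= 40, wrap to smallest pos 22 -> NA
Op 3: route key 88: none >= 88, wrap to smallest pos 22 -> NA
Op 4: route key 10: smallest pos >= 10 is 22 -> NA
Op 5: route key 77: none >= 77, wrap to smallest pos 22 -> NA
Op 6: route key 89: none >= 89, wrap to smallest pos 22 -> NA
Op 7: route key 14: smallest pos >= 14 is 22 -> NA
Op 8: route key 61: none >= 61, wrap to smallest pos 22 -> NA
Op 9: route key 36: none >= 36, wrap to smallest pos 22 -> NA
Op 10: add NB@52 -> ring=[22:NA,52:NB]
Op 11: route key 99: none >= 99, wrap to smallest pos 22 -> NA
Op 12: remove NA -> ring=[52:NB]

Answer: NA NA NA NA NA NA NA NA NA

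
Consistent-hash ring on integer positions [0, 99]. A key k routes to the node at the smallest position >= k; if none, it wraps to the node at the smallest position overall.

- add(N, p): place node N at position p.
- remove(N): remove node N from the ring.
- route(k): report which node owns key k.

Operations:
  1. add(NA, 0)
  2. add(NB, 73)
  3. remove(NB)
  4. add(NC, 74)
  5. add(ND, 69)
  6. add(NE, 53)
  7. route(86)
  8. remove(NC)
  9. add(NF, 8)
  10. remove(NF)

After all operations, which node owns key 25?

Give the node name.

Answer: NE

Derivation:
Op 1: add NA@0 -> ring=[0:NA]
Op 2: add NB@73 -> ring=[0:NA,73:NB]
Op 3: remove NB -> ring=[0:NA]
Op 4: add NC@74 -> ring=[0:NA,74:NC]
Op 5: add ND@69 -> ring=[0:NA,69:ND,74:NC]
Op 6: add NE@53 -> ring=[0:NA,53:NE,69:ND,74:NC]
Op 7: route key 86: none >= 86, wrap to smallest pos 0 -> NA
Op 8: remove NC -> ring=[0:NA,53:NE,69:ND]
Op 9: add NF@8 -> ring=[0:NA,8:NF,53:NE,69:ND]
Op 10: remove NF -> ring=[0:NA,53:NE,69:ND]
Final route key 25: smallest pos >= 25 is 53 -> NE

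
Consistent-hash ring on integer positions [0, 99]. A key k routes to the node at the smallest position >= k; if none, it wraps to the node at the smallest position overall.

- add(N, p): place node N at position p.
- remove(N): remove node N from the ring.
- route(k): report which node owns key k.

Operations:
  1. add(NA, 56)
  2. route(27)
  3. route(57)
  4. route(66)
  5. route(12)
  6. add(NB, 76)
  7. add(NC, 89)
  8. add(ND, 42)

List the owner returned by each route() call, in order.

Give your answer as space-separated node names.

Op 1: add NA@56 -> ring=[56:NA]
Op 2: route key 27: smallest pos >= 27 is 56 -> NA
Op 3: route key 57: none >= 57, wrap to smallest pos 56 -> NA
Op 4: route key 66: none >= 66, wrap to smallest pos 56 -> NA
Op 5: route key 12: smallest pos >= 12 is 56 -> NA
Op 6: add NB@76 -> ring=[56:NA,76:NB]
Op 7: add NC@89 -> ring=[56:NA,76:NB,89:NC]
Op 8: add ND@42 -> ring=[42:ND,56:NA,76:NB,89:NC]

Answer: NA NA NA NA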